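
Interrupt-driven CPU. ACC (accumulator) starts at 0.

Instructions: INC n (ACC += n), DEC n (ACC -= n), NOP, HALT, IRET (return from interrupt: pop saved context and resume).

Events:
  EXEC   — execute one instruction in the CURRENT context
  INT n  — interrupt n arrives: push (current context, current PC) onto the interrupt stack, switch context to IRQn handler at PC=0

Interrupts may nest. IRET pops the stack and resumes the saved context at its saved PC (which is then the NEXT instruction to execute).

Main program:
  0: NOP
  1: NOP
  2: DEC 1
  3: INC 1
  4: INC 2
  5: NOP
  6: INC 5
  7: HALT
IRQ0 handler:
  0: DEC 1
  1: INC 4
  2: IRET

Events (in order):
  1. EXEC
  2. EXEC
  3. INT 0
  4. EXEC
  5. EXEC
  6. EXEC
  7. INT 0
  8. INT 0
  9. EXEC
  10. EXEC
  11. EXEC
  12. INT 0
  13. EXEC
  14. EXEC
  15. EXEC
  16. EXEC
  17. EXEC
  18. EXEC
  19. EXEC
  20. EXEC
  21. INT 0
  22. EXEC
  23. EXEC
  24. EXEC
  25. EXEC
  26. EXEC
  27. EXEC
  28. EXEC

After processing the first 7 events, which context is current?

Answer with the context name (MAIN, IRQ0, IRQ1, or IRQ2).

Answer: IRQ0

Derivation:
Event 1 (EXEC): [MAIN] PC=0: NOP
Event 2 (EXEC): [MAIN] PC=1: NOP
Event 3 (INT 0): INT 0 arrives: push (MAIN, PC=2), enter IRQ0 at PC=0 (depth now 1)
Event 4 (EXEC): [IRQ0] PC=0: DEC 1 -> ACC=-1
Event 5 (EXEC): [IRQ0] PC=1: INC 4 -> ACC=3
Event 6 (EXEC): [IRQ0] PC=2: IRET -> resume MAIN at PC=2 (depth now 0)
Event 7 (INT 0): INT 0 arrives: push (MAIN, PC=2), enter IRQ0 at PC=0 (depth now 1)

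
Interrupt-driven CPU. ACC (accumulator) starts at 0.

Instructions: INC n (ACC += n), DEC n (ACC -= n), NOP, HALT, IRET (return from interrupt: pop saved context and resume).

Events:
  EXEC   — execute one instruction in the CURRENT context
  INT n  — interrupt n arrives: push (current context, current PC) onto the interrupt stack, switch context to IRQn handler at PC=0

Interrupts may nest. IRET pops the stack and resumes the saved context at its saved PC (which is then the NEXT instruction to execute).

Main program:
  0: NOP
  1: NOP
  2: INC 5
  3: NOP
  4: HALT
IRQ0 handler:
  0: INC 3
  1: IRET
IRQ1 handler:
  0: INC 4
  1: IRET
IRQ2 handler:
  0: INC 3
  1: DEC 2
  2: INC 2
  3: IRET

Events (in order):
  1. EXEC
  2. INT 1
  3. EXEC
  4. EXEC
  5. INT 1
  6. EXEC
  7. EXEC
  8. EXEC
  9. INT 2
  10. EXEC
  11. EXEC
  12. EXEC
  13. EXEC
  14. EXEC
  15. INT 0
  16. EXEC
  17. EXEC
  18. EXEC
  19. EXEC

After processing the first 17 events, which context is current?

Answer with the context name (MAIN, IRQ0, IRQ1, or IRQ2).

Event 1 (EXEC): [MAIN] PC=0: NOP
Event 2 (INT 1): INT 1 arrives: push (MAIN, PC=1), enter IRQ1 at PC=0 (depth now 1)
Event 3 (EXEC): [IRQ1] PC=0: INC 4 -> ACC=4
Event 4 (EXEC): [IRQ1] PC=1: IRET -> resume MAIN at PC=1 (depth now 0)
Event 5 (INT 1): INT 1 arrives: push (MAIN, PC=1), enter IRQ1 at PC=0 (depth now 1)
Event 6 (EXEC): [IRQ1] PC=0: INC 4 -> ACC=8
Event 7 (EXEC): [IRQ1] PC=1: IRET -> resume MAIN at PC=1 (depth now 0)
Event 8 (EXEC): [MAIN] PC=1: NOP
Event 9 (INT 2): INT 2 arrives: push (MAIN, PC=2), enter IRQ2 at PC=0 (depth now 1)
Event 10 (EXEC): [IRQ2] PC=0: INC 3 -> ACC=11
Event 11 (EXEC): [IRQ2] PC=1: DEC 2 -> ACC=9
Event 12 (EXEC): [IRQ2] PC=2: INC 2 -> ACC=11
Event 13 (EXEC): [IRQ2] PC=3: IRET -> resume MAIN at PC=2 (depth now 0)
Event 14 (EXEC): [MAIN] PC=2: INC 5 -> ACC=16
Event 15 (INT 0): INT 0 arrives: push (MAIN, PC=3), enter IRQ0 at PC=0 (depth now 1)
Event 16 (EXEC): [IRQ0] PC=0: INC 3 -> ACC=19
Event 17 (EXEC): [IRQ0] PC=1: IRET -> resume MAIN at PC=3 (depth now 0)

Answer: MAIN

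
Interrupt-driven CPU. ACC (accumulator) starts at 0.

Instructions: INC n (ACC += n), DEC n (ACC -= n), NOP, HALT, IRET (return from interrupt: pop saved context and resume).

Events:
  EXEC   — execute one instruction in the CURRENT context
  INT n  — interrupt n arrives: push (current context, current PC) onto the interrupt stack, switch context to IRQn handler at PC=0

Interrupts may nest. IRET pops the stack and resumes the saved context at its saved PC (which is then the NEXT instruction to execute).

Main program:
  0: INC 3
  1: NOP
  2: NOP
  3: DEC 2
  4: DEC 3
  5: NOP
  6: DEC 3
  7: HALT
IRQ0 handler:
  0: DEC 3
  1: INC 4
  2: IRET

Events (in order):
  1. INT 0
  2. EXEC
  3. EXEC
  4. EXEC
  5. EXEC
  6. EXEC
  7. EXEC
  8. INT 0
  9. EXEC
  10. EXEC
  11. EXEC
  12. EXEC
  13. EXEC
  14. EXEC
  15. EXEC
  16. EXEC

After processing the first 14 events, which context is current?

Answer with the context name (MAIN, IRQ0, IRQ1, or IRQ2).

Event 1 (INT 0): INT 0 arrives: push (MAIN, PC=0), enter IRQ0 at PC=0 (depth now 1)
Event 2 (EXEC): [IRQ0] PC=0: DEC 3 -> ACC=-3
Event 3 (EXEC): [IRQ0] PC=1: INC 4 -> ACC=1
Event 4 (EXEC): [IRQ0] PC=2: IRET -> resume MAIN at PC=0 (depth now 0)
Event 5 (EXEC): [MAIN] PC=0: INC 3 -> ACC=4
Event 6 (EXEC): [MAIN] PC=1: NOP
Event 7 (EXEC): [MAIN] PC=2: NOP
Event 8 (INT 0): INT 0 arrives: push (MAIN, PC=3), enter IRQ0 at PC=0 (depth now 1)
Event 9 (EXEC): [IRQ0] PC=0: DEC 3 -> ACC=1
Event 10 (EXEC): [IRQ0] PC=1: INC 4 -> ACC=5
Event 11 (EXEC): [IRQ0] PC=2: IRET -> resume MAIN at PC=3 (depth now 0)
Event 12 (EXEC): [MAIN] PC=3: DEC 2 -> ACC=3
Event 13 (EXEC): [MAIN] PC=4: DEC 3 -> ACC=0
Event 14 (EXEC): [MAIN] PC=5: NOP

Answer: MAIN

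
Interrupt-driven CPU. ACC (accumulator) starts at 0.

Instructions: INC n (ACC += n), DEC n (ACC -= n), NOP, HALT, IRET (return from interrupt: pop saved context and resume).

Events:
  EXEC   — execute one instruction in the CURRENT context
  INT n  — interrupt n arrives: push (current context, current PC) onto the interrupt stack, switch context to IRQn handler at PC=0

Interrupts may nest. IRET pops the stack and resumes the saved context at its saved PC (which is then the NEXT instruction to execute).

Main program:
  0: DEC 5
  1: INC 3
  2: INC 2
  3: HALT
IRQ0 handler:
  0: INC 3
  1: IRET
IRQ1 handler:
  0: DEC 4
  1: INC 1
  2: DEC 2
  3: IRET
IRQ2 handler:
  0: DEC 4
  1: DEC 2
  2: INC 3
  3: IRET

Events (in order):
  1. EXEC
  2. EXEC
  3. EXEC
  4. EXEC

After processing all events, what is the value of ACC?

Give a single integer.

Event 1 (EXEC): [MAIN] PC=0: DEC 5 -> ACC=-5
Event 2 (EXEC): [MAIN] PC=1: INC 3 -> ACC=-2
Event 3 (EXEC): [MAIN] PC=2: INC 2 -> ACC=0
Event 4 (EXEC): [MAIN] PC=3: HALT

Answer: 0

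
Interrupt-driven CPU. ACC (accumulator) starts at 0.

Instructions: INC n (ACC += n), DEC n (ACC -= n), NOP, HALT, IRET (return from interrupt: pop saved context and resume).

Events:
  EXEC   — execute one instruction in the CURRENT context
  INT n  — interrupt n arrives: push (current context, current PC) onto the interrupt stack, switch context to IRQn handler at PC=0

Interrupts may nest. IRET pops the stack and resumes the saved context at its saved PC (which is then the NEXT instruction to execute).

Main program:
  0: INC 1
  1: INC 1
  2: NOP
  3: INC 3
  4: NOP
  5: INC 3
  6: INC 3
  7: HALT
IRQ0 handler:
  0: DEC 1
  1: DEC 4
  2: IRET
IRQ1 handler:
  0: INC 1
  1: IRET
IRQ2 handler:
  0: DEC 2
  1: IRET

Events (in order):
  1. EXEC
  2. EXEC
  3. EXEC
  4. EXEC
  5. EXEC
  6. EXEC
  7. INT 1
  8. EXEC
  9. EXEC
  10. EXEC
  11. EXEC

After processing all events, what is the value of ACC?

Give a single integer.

Event 1 (EXEC): [MAIN] PC=0: INC 1 -> ACC=1
Event 2 (EXEC): [MAIN] PC=1: INC 1 -> ACC=2
Event 3 (EXEC): [MAIN] PC=2: NOP
Event 4 (EXEC): [MAIN] PC=3: INC 3 -> ACC=5
Event 5 (EXEC): [MAIN] PC=4: NOP
Event 6 (EXEC): [MAIN] PC=5: INC 3 -> ACC=8
Event 7 (INT 1): INT 1 arrives: push (MAIN, PC=6), enter IRQ1 at PC=0 (depth now 1)
Event 8 (EXEC): [IRQ1] PC=0: INC 1 -> ACC=9
Event 9 (EXEC): [IRQ1] PC=1: IRET -> resume MAIN at PC=6 (depth now 0)
Event 10 (EXEC): [MAIN] PC=6: INC 3 -> ACC=12
Event 11 (EXEC): [MAIN] PC=7: HALT

Answer: 12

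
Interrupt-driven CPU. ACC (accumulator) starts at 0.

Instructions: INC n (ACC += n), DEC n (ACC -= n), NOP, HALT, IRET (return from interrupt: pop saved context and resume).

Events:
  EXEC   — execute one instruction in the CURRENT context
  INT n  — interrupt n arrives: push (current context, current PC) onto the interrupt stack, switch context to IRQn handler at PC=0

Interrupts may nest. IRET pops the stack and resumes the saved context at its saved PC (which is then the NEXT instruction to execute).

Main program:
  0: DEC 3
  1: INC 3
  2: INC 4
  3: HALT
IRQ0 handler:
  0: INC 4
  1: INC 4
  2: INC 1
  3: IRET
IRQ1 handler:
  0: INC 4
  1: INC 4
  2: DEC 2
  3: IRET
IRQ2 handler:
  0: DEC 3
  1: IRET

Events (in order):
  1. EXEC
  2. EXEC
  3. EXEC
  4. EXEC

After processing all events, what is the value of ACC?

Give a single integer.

Event 1 (EXEC): [MAIN] PC=0: DEC 3 -> ACC=-3
Event 2 (EXEC): [MAIN] PC=1: INC 3 -> ACC=0
Event 3 (EXEC): [MAIN] PC=2: INC 4 -> ACC=4
Event 4 (EXEC): [MAIN] PC=3: HALT

Answer: 4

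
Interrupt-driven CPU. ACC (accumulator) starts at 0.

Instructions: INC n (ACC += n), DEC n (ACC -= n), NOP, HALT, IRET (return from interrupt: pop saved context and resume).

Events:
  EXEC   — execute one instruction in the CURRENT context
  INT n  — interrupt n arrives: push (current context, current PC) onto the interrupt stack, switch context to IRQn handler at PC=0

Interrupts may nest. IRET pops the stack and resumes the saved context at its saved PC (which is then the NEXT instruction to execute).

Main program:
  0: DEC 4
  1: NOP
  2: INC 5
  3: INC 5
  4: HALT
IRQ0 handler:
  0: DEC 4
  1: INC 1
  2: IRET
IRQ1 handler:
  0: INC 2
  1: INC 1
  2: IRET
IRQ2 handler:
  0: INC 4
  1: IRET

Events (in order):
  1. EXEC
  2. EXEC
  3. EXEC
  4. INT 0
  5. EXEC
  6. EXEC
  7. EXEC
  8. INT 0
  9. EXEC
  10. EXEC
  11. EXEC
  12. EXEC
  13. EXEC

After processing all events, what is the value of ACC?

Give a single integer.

Event 1 (EXEC): [MAIN] PC=0: DEC 4 -> ACC=-4
Event 2 (EXEC): [MAIN] PC=1: NOP
Event 3 (EXEC): [MAIN] PC=2: INC 5 -> ACC=1
Event 4 (INT 0): INT 0 arrives: push (MAIN, PC=3), enter IRQ0 at PC=0 (depth now 1)
Event 5 (EXEC): [IRQ0] PC=0: DEC 4 -> ACC=-3
Event 6 (EXEC): [IRQ0] PC=1: INC 1 -> ACC=-2
Event 7 (EXEC): [IRQ0] PC=2: IRET -> resume MAIN at PC=3 (depth now 0)
Event 8 (INT 0): INT 0 arrives: push (MAIN, PC=3), enter IRQ0 at PC=0 (depth now 1)
Event 9 (EXEC): [IRQ0] PC=0: DEC 4 -> ACC=-6
Event 10 (EXEC): [IRQ0] PC=1: INC 1 -> ACC=-5
Event 11 (EXEC): [IRQ0] PC=2: IRET -> resume MAIN at PC=3 (depth now 0)
Event 12 (EXEC): [MAIN] PC=3: INC 5 -> ACC=0
Event 13 (EXEC): [MAIN] PC=4: HALT

Answer: 0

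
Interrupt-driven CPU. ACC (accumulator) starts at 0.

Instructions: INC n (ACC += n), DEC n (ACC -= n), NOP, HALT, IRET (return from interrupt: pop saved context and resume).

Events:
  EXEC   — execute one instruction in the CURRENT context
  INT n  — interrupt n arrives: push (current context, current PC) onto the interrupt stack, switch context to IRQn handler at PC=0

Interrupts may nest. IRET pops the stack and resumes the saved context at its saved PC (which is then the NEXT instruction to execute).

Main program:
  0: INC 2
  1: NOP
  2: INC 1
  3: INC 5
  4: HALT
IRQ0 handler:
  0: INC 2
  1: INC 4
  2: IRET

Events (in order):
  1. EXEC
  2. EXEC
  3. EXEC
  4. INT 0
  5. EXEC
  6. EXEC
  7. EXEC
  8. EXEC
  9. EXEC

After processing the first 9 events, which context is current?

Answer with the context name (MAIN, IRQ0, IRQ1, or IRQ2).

Event 1 (EXEC): [MAIN] PC=0: INC 2 -> ACC=2
Event 2 (EXEC): [MAIN] PC=1: NOP
Event 3 (EXEC): [MAIN] PC=2: INC 1 -> ACC=3
Event 4 (INT 0): INT 0 arrives: push (MAIN, PC=3), enter IRQ0 at PC=0 (depth now 1)
Event 5 (EXEC): [IRQ0] PC=0: INC 2 -> ACC=5
Event 6 (EXEC): [IRQ0] PC=1: INC 4 -> ACC=9
Event 7 (EXEC): [IRQ0] PC=2: IRET -> resume MAIN at PC=3 (depth now 0)
Event 8 (EXEC): [MAIN] PC=3: INC 5 -> ACC=14
Event 9 (EXEC): [MAIN] PC=4: HALT

Answer: MAIN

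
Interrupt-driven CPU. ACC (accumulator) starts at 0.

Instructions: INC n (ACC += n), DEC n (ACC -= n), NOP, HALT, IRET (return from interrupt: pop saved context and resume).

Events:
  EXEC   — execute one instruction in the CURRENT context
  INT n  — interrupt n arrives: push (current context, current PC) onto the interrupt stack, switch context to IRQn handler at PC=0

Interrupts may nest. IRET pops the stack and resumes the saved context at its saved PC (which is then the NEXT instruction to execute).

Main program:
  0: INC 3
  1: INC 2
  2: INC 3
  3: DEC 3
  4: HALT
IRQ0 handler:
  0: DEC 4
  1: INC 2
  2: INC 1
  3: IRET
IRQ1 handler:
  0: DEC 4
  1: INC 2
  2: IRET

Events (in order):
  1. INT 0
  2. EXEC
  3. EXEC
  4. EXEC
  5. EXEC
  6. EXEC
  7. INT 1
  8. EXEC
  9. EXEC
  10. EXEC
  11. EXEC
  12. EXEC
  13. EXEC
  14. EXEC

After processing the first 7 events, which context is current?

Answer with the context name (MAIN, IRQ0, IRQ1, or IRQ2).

Event 1 (INT 0): INT 0 arrives: push (MAIN, PC=0), enter IRQ0 at PC=0 (depth now 1)
Event 2 (EXEC): [IRQ0] PC=0: DEC 4 -> ACC=-4
Event 3 (EXEC): [IRQ0] PC=1: INC 2 -> ACC=-2
Event 4 (EXEC): [IRQ0] PC=2: INC 1 -> ACC=-1
Event 5 (EXEC): [IRQ0] PC=3: IRET -> resume MAIN at PC=0 (depth now 0)
Event 6 (EXEC): [MAIN] PC=0: INC 3 -> ACC=2
Event 7 (INT 1): INT 1 arrives: push (MAIN, PC=1), enter IRQ1 at PC=0 (depth now 1)

Answer: IRQ1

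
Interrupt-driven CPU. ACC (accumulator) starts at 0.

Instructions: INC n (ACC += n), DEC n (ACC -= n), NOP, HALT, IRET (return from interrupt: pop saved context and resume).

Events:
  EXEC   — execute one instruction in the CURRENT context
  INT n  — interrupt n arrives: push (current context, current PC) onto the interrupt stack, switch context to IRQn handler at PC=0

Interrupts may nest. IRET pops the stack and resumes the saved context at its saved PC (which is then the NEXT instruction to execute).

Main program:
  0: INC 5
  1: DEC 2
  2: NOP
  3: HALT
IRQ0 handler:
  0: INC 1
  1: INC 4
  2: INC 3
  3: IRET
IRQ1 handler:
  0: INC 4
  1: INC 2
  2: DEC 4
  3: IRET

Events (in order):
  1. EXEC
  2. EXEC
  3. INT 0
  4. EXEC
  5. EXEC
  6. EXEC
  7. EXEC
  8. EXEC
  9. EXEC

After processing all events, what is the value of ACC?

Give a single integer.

Event 1 (EXEC): [MAIN] PC=0: INC 5 -> ACC=5
Event 2 (EXEC): [MAIN] PC=1: DEC 2 -> ACC=3
Event 3 (INT 0): INT 0 arrives: push (MAIN, PC=2), enter IRQ0 at PC=0 (depth now 1)
Event 4 (EXEC): [IRQ0] PC=0: INC 1 -> ACC=4
Event 5 (EXEC): [IRQ0] PC=1: INC 4 -> ACC=8
Event 6 (EXEC): [IRQ0] PC=2: INC 3 -> ACC=11
Event 7 (EXEC): [IRQ0] PC=3: IRET -> resume MAIN at PC=2 (depth now 0)
Event 8 (EXEC): [MAIN] PC=2: NOP
Event 9 (EXEC): [MAIN] PC=3: HALT

Answer: 11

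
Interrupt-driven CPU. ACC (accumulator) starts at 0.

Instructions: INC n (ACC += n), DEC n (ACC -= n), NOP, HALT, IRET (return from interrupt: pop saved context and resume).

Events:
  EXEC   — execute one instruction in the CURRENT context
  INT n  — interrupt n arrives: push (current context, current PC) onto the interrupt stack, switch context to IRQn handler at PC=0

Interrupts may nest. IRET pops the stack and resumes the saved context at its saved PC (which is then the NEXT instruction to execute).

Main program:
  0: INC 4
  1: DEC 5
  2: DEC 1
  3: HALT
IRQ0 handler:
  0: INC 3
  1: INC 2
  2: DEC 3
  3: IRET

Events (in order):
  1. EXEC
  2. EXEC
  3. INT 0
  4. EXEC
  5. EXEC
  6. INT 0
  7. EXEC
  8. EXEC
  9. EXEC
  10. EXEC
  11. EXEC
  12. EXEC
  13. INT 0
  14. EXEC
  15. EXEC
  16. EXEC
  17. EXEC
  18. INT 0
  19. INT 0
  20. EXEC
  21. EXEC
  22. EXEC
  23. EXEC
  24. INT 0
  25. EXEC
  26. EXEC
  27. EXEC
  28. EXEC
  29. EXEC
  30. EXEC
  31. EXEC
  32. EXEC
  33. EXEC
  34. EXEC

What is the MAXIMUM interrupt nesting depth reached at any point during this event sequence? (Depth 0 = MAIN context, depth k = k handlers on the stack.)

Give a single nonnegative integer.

Event 1 (EXEC): [MAIN] PC=0: INC 4 -> ACC=4 [depth=0]
Event 2 (EXEC): [MAIN] PC=1: DEC 5 -> ACC=-1 [depth=0]
Event 3 (INT 0): INT 0 arrives: push (MAIN, PC=2), enter IRQ0 at PC=0 (depth now 1) [depth=1]
Event 4 (EXEC): [IRQ0] PC=0: INC 3 -> ACC=2 [depth=1]
Event 5 (EXEC): [IRQ0] PC=1: INC 2 -> ACC=4 [depth=1]
Event 6 (INT 0): INT 0 arrives: push (IRQ0, PC=2), enter IRQ0 at PC=0 (depth now 2) [depth=2]
Event 7 (EXEC): [IRQ0] PC=0: INC 3 -> ACC=7 [depth=2]
Event 8 (EXEC): [IRQ0] PC=1: INC 2 -> ACC=9 [depth=2]
Event 9 (EXEC): [IRQ0] PC=2: DEC 3 -> ACC=6 [depth=2]
Event 10 (EXEC): [IRQ0] PC=3: IRET -> resume IRQ0 at PC=2 (depth now 1) [depth=1]
Event 11 (EXEC): [IRQ0] PC=2: DEC 3 -> ACC=3 [depth=1]
Event 12 (EXEC): [IRQ0] PC=3: IRET -> resume MAIN at PC=2 (depth now 0) [depth=0]
Event 13 (INT 0): INT 0 arrives: push (MAIN, PC=2), enter IRQ0 at PC=0 (depth now 1) [depth=1]
Event 14 (EXEC): [IRQ0] PC=0: INC 3 -> ACC=6 [depth=1]
Event 15 (EXEC): [IRQ0] PC=1: INC 2 -> ACC=8 [depth=1]
Event 16 (EXEC): [IRQ0] PC=2: DEC 3 -> ACC=5 [depth=1]
Event 17 (EXEC): [IRQ0] PC=3: IRET -> resume MAIN at PC=2 (depth now 0) [depth=0]
Event 18 (INT 0): INT 0 arrives: push (MAIN, PC=2), enter IRQ0 at PC=0 (depth now 1) [depth=1]
Event 19 (INT 0): INT 0 arrives: push (IRQ0, PC=0), enter IRQ0 at PC=0 (depth now 2) [depth=2]
Event 20 (EXEC): [IRQ0] PC=0: INC 3 -> ACC=8 [depth=2]
Event 21 (EXEC): [IRQ0] PC=1: INC 2 -> ACC=10 [depth=2]
Event 22 (EXEC): [IRQ0] PC=2: DEC 3 -> ACC=7 [depth=2]
Event 23 (EXEC): [IRQ0] PC=3: IRET -> resume IRQ0 at PC=0 (depth now 1) [depth=1]
Event 24 (INT 0): INT 0 arrives: push (IRQ0, PC=0), enter IRQ0 at PC=0 (depth now 2) [depth=2]
Event 25 (EXEC): [IRQ0] PC=0: INC 3 -> ACC=10 [depth=2]
Event 26 (EXEC): [IRQ0] PC=1: INC 2 -> ACC=12 [depth=2]
Event 27 (EXEC): [IRQ0] PC=2: DEC 3 -> ACC=9 [depth=2]
Event 28 (EXEC): [IRQ0] PC=3: IRET -> resume IRQ0 at PC=0 (depth now 1) [depth=1]
Event 29 (EXEC): [IRQ0] PC=0: INC 3 -> ACC=12 [depth=1]
Event 30 (EXEC): [IRQ0] PC=1: INC 2 -> ACC=14 [depth=1]
Event 31 (EXEC): [IRQ0] PC=2: DEC 3 -> ACC=11 [depth=1]
Event 32 (EXEC): [IRQ0] PC=3: IRET -> resume MAIN at PC=2 (depth now 0) [depth=0]
Event 33 (EXEC): [MAIN] PC=2: DEC 1 -> ACC=10 [depth=0]
Event 34 (EXEC): [MAIN] PC=3: HALT [depth=0]
Max depth observed: 2

Answer: 2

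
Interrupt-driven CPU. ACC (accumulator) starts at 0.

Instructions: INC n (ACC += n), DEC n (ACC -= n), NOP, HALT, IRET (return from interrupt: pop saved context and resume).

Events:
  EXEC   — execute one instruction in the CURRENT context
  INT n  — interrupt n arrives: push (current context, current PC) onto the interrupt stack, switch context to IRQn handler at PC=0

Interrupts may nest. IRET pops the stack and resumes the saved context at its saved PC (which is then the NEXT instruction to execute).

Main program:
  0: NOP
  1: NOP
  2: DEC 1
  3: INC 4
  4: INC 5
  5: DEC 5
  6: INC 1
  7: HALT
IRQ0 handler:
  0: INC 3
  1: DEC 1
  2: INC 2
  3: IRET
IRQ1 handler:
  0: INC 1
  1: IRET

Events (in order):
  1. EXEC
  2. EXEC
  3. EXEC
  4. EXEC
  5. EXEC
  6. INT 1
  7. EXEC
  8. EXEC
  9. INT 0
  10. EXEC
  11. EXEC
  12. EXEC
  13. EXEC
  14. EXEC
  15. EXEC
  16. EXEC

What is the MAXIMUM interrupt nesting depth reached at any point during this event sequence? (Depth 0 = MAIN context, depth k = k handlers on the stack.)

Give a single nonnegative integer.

Answer: 1

Derivation:
Event 1 (EXEC): [MAIN] PC=0: NOP [depth=0]
Event 2 (EXEC): [MAIN] PC=1: NOP [depth=0]
Event 3 (EXEC): [MAIN] PC=2: DEC 1 -> ACC=-1 [depth=0]
Event 4 (EXEC): [MAIN] PC=3: INC 4 -> ACC=3 [depth=0]
Event 5 (EXEC): [MAIN] PC=4: INC 5 -> ACC=8 [depth=0]
Event 6 (INT 1): INT 1 arrives: push (MAIN, PC=5), enter IRQ1 at PC=0 (depth now 1) [depth=1]
Event 7 (EXEC): [IRQ1] PC=0: INC 1 -> ACC=9 [depth=1]
Event 8 (EXEC): [IRQ1] PC=1: IRET -> resume MAIN at PC=5 (depth now 0) [depth=0]
Event 9 (INT 0): INT 0 arrives: push (MAIN, PC=5), enter IRQ0 at PC=0 (depth now 1) [depth=1]
Event 10 (EXEC): [IRQ0] PC=0: INC 3 -> ACC=12 [depth=1]
Event 11 (EXEC): [IRQ0] PC=1: DEC 1 -> ACC=11 [depth=1]
Event 12 (EXEC): [IRQ0] PC=2: INC 2 -> ACC=13 [depth=1]
Event 13 (EXEC): [IRQ0] PC=3: IRET -> resume MAIN at PC=5 (depth now 0) [depth=0]
Event 14 (EXEC): [MAIN] PC=5: DEC 5 -> ACC=8 [depth=0]
Event 15 (EXEC): [MAIN] PC=6: INC 1 -> ACC=9 [depth=0]
Event 16 (EXEC): [MAIN] PC=7: HALT [depth=0]
Max depth observed: 1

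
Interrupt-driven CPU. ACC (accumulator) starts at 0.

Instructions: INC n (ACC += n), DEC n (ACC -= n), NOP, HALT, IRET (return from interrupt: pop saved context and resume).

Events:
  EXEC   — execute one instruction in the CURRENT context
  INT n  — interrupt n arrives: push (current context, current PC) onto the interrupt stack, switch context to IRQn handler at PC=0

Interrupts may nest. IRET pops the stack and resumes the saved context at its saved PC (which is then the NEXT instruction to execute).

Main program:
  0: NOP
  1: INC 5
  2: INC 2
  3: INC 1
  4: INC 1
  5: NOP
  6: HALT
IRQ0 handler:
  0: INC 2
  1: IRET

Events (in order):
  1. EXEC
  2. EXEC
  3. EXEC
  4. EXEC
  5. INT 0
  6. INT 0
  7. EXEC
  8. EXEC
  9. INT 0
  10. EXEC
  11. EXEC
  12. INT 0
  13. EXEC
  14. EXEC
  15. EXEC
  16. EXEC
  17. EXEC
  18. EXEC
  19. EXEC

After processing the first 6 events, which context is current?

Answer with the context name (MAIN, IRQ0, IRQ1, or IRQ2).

Event 1 (EXEC): [MAIN] PC=0: NOP
Event 2 (EXEC): [MAIN] PC=1: INC 5 -> ACC=5
Event 3 (EXEC): [MAIN] PC=2: INC 2 -> ACC=7
Event 4 (EXEC): [MAIN] PC=3: INC 1 -> ACC=8
Event 5 (INT 0): INT 0 arrives: push (MAIN, PC=4), enter IRQ0 at PC=0 (depth now 1)
Event 6 (INT 0): INT 0 arrives: push (IRQ0, PC=0), enter IRQ0 at PC=0 (depth now 2)

Answer: IRQ0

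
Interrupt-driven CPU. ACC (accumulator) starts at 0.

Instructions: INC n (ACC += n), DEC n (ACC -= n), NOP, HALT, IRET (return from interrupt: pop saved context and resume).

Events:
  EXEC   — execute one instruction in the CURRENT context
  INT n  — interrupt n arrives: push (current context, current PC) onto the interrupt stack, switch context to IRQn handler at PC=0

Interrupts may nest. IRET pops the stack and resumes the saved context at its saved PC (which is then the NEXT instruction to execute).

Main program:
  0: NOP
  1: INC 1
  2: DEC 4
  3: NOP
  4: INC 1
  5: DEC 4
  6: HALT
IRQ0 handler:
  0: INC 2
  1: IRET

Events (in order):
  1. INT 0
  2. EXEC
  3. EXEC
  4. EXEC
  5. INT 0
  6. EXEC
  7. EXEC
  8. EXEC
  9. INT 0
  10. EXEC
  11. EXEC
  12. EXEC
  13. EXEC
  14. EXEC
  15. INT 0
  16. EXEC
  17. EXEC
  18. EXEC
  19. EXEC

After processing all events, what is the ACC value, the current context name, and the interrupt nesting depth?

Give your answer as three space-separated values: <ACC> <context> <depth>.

Answer: 2 MAIN 0

Derivation:
Event 1 (INT 0): INT 0 arrives: push (MAIN, PC=0), enter IRQ0 at PC=0 (depth now 1)
Event 2 (EXEC): [IRQ0] PC=0: INC 2 -> ACC=2
Event 3 (EXEC): [IRQ0] PC=1: IRET -> resume MAIN at PC=0 (depth now 0)
Event 4 (EXEC): [MAIN] PC=0: NOP
Event 5 (INT 0): INT 0 arrives: push (MAIN, PC=1), enter IRQ0 at PC=0 (depth now 1)
Event 6 (EXEC): [IRQ0] PC=0: INC 2 -> ACC=4
Event 7 (EXEC): [IRQ0] PC=1: IRET -> resume MAIN at PC=1 (depth now 0)
Event 8 (EXEC): [MAIN] PC=1: INC 1 -> ACC=5
Event 9 (INT 0): INT 0 arrives: push (MAIN, PC=2), enter IRQ0 at PC=0 (depth now 1)
Event 10 (EXEC): [IRQ0] PC=0: INC 2 -> ACC=7
Event 11 (EXEC): [IRQ0] PC=1: IRET -> resume MAIN at PC=2 (depth now 0)
Event 12 (EXEC): [MAIN] PC=2: DEC 4 -> ACC=3
Event 13 (EXEC): [MAIN] PC=3: NOP
Event 14 (EXEC): [MAIN] PC=4: INC 1 -> ACC=4
Event 15 (INT 0): INT 0 arrives: push (MAIN, PC=5), enter IRQ0 at PC=0 (depth now 1)
Event 16 (EXEC): [IRQ0] PC=0: INC 2 -> ACC=6
Event 17 (EXEC): [IRQ0] PC=1: IRET -> resume MAIN at PC=5 (depth now 0)
Event 18 (EXEC): [MAIN] PC=5: DEC 4 -> ACC=2
Event 19 (EXEC): [MAIN] PC=6: HALT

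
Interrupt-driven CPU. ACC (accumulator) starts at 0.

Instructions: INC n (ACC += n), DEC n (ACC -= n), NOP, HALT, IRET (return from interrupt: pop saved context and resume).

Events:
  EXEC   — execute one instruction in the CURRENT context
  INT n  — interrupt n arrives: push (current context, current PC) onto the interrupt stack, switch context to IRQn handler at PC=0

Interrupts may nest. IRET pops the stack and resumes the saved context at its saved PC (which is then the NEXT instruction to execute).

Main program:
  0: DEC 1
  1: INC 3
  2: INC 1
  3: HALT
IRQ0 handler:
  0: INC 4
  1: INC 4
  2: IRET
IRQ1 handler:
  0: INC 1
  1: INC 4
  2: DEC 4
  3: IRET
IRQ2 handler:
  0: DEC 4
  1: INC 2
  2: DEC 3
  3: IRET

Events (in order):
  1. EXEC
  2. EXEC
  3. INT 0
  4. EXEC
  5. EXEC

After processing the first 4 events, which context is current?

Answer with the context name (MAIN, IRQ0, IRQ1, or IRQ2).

Answer: IRQ0

Derivation:
Event 1 (EXEC): [MAIN] PC=0: DEC 1 -> ACC=-1
Event 2 (EXEC): [MAIN] PC=1: INC 3 -> ACC=2
Event 3 (INT 0): INT 0 arrives: push (MAIN, PC=2), enter IRQ0 at PC=0 (depth now 1)
Event 4 (EXEC): [IRQ0] PC=0: INC 4 -> ACC=6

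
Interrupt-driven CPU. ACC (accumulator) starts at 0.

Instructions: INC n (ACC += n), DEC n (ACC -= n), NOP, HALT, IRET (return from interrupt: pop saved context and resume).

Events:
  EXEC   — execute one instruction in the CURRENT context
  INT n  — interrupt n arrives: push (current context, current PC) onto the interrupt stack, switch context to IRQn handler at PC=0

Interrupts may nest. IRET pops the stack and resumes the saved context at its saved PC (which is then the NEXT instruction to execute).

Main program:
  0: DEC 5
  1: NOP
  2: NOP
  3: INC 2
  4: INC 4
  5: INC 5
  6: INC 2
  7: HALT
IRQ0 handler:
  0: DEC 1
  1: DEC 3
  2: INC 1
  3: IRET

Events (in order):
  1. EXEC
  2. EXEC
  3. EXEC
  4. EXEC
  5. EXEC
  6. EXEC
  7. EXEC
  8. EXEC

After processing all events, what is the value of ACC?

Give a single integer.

Answer: 8

Derivation:
Event 1 (EXEC): [MAIN] PC=0: DEC 5 -> ACC=-5
Event 2 (EXEC): [MAIN] PC=1: NOP
Event 3 (EXEC): [MAIN] PC=2: NOP
Event 4 (EXEC): [MAIN] PC=3: INC 2 -> ACC=-3
Event 5 (EXEC): [MAIN] PC=4: INC 4 -> ACC=1
Event 6 (EXEC): [MAIN] PC=5: INC 5 -> ACC=6
Event 7 (EXEC): [MAIN] PC=6: INC 2 -> ACC=8
Event 8 (EXEC): [MAIN] PC=7: HALT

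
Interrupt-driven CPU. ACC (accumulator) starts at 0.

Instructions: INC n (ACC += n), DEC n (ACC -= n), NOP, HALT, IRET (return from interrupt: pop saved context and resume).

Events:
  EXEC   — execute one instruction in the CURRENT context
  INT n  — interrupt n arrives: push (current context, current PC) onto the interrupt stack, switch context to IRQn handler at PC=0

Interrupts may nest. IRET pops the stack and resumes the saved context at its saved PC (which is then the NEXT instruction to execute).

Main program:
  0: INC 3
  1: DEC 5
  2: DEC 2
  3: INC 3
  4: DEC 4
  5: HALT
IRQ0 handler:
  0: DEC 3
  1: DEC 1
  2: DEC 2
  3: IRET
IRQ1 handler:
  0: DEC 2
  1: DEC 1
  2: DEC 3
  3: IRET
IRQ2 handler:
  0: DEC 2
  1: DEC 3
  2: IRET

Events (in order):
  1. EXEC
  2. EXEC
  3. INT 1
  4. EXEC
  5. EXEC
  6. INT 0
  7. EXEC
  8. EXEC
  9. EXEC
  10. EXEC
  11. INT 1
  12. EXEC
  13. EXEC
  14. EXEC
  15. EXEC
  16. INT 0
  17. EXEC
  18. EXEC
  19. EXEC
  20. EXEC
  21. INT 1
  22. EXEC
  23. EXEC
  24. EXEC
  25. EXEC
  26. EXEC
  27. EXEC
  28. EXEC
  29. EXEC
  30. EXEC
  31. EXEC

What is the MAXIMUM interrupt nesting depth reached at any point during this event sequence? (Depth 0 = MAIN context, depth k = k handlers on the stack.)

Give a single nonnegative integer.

Event 1 (EXEC): [MAIN] PC=0: INC 3 -> ACC=3 [depth=0]
Event 2 (EXEC): [MAIN] PC=1: DEC 5 -> ACC=-2 [depth=0]
Event 3 (INT 1): INT 1 arrives: push (MAIN, PC=2), enter IRQ1 at PC=0 (depth now 1) [depth=1]
Event 4 (EXEC): [IRQ1] PC=0: DEC 2 -> ACC=-4 [depth=1]
Event 5 (EXEC): [IRQ1] PC=1: DEC 1 -> ACC=-5 [depth=1]
Event 6 (INT 0): INT 0 arrives: push (IRQ1, PC=2), enter IRQ0 at PC=0 (depth now 2) [depth=2]
Event 7 (EXEC): [IRQ0] PC=0: DEC 3 -> ACC=-8 [depth=2]
Event 8 (EXEC): [IRQ0] PC=1: DEC 1 -> ACC=-9 [depth=2]
Event 9 (EXEC): [IRQ0] PC=2: DEC 2 -> ACC=-11 [depth=2]
Event 10 (EXEC): [IRQ0] PC=3: IRET -> resume IRQ1 at PC=2 (depth now 1) [depth=1]
Event 11 (INT 1): INT 1 arrives: push (IRQ1, PC=2), enter IRQ1 at PC=0 (depth now 2) [depth=2]
Event 12 (EXEC): [IRQ1] PC=0: DEC 2 -> ACC=-13 [depth=2]
Event 13 (EXEC): [IRQ1] PC=1: DEC 1 -> ACC=-14 [depth=2]
Event 14 (EXEC): [IRQ1] PC=2: DEC 3 -> ACC=-17 [depth=2]
Event 15 (EXEC): [IRQ1] PC=3: IRET -> resume IRQ1 at PC=2 (depth now 1) [depth=1]
Event 16 (INT 0): INT 0 arrives: push (IRQ1, PC=2), enter IRQ0 at PC=0 (depth now 2) [depth=2]
Event 17 (EXEC): [IRQ0] PC=0: DEC 3 -> ACC=-20 [depth=2]
Event 18 (EXEC): [IRQ0] PC=1: DEC 1 -> ACC=-21 [depth=2]
Event 19 (EXEC): [IRQ0] PC=2: DEC 2 -> ACC=-23 [depth=2]
Event 20 (EXEC): [IRQ0] PC=3: IRET -> resume IRQ1 at PC=2 (depth now 1) [depth=1]
Event 21 (INT 1): INT 1 arrives: push (IRQ1, PC=2), enter IRQ1 at PC=0 (depth now 2) [depth=2]
Event 22 (EXEC): [IRQ1] PC=0: DEC 2 -> ACC=-25 [depth=2]
Event 23 (EXEC): [IRQ1] PC=1: DEC 1 -> ACC=-26 [depth=2]
Event 24 (EXEC): [IRQ1] PC=2: DEC 3 -> ACC=-29 [depth=2]
Event 25 (EXEC): [IRQ1] PC=3: IRET -> resume IRQ1 at PC=2 (depth now 1) [depth=1]
Event 26 (EXEC): [IRQ1] PC=2: DEC 3 -> ACC=-32 [depth=1]
Event 27 (EXEC): [IRQ1] PC=3: IRET -> resume MAIN at PC=2 (depth now 0) [depth=0]
Event 28 (EXEC): [MAIN] PC=2: DEC 2 -> ACC=-34 [depth=0]
Event 29 (EXEC): [MAIN] PC=3: INC 3 -> ACC=-31 [depth=0]
Event 30 (EXEC): [MAIN] PC=4: DEC 4 -> ACC=-35 [depth=0]
Event 31 (EXEC): [MAIN] PC=5: HALT [depth=0]
Max depth observed: 2

Answer: 2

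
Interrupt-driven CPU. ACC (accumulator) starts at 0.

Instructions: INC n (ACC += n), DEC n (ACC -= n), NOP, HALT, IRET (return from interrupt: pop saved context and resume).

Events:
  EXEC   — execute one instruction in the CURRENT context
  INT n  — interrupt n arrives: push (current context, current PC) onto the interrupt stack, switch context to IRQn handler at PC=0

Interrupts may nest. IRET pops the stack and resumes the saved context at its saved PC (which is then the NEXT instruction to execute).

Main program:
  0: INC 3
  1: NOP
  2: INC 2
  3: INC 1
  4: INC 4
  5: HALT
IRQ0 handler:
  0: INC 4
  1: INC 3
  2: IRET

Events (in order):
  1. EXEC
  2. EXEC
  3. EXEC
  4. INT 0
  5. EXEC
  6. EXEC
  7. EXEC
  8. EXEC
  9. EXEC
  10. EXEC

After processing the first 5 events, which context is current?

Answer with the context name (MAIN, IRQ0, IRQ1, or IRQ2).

Answer: IRQ0

Derivation:
Event 1 (EXEC): [MAIN] PC=0: INC 3 -> ACC=3
Event 2 (EXEC): [MAIN] PC=1: NOP
Event 3 (EXEC): [MAIN] PC=2: INC 2 -> ACC=5
Event 4 (INT 0): INT 0 arrives: push (MAIN, PC=3), enter IRQ0 at PC=0 (depth now 1)
Event 5 (EXEC): [IRQ0] PC=0: INC 4 -> ACC=9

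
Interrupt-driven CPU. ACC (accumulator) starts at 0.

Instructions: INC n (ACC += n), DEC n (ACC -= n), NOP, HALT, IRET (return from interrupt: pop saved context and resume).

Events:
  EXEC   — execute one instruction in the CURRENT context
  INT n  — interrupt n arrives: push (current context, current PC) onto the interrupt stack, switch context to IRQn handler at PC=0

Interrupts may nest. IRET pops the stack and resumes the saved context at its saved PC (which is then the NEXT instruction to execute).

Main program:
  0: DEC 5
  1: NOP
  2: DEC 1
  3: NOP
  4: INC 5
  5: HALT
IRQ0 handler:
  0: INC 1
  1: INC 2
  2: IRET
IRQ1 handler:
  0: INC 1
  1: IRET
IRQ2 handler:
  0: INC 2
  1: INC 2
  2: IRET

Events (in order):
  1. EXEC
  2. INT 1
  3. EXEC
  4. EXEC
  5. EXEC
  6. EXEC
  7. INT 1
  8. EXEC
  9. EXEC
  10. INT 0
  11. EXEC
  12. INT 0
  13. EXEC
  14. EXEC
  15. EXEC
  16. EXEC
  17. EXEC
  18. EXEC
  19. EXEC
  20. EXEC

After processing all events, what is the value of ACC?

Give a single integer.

Answer: 7

Derivation:
Event 1 (EXEC): [MAIN] PC=0: DEC 5 -> ACC=-5
Event 2 (INT 1): INT 1 arrives: push (MAIN, PC=1), enter IRQ1 at PC=0 (depth now 1)
Event 3 (EXEC): [IRQ1] PC=0: INC 1 -> ACC=-4
Event 4 (EXEC): [IRQ1] PC=1: IRET -> resume MAIN at PC=1 (depth now 0)
Event 5 (EXEC): [MAIN] PC=1: NOP
Event 6 (EXEC): [MAIN] PC=2: DEC 1 -> ACC=-5
Event 7 (INT 1): INT 1 arrives: push (MAIN, PC=3), enter IRQ1 at PC=0 (depth now 1)
Event 8 (EXEC): [IRQ1] PC=0: INC 1 -> ACC=-4
Event 9 (EXEC): [IRQ1] PC=1: IRET -> resume MAIN at PC=3 (depth now 0)
Event 10 (INT 0): INT 0 arrives: push (MAIN, PC=3), enter IRQ0 at PC=0 (depth now 1)
Event 11 (EXEC): [IRQ0] PC=0: INC 1 -> ACC=-3
Event 12 (INT 0): INT 0 arrives: push (IRQ0, PC=1), enter IRQ0 at PC=0 (depth now 2)
Event 13 (EXEC): [IRQ0] PC=0: INC 1 -> ACC=-2
Event 14 (EXEC): [IRQ0] PC=1: INC 2 -> ACC=0
Event 15 (EXEC): [IRQ0] PC=2: IRET -> resume IRQ0 at PC=1 (depth now 1)
Event 16 (EXEC): [IRQ0] PC=1: INC 2 -> ACC=2
Event 17 (EXEC): [IRQ0] PC=2: IRET -> resume MAIN at PC=3 (depth now 0)
Event 18 (EXEC): [MAIN] PC=3: NOP
Event 19 (EXEC): [MAIN] PC=4: INC 5 -> ACC=7
Event 20 (EXEC): [MAIN] PC=5: HALT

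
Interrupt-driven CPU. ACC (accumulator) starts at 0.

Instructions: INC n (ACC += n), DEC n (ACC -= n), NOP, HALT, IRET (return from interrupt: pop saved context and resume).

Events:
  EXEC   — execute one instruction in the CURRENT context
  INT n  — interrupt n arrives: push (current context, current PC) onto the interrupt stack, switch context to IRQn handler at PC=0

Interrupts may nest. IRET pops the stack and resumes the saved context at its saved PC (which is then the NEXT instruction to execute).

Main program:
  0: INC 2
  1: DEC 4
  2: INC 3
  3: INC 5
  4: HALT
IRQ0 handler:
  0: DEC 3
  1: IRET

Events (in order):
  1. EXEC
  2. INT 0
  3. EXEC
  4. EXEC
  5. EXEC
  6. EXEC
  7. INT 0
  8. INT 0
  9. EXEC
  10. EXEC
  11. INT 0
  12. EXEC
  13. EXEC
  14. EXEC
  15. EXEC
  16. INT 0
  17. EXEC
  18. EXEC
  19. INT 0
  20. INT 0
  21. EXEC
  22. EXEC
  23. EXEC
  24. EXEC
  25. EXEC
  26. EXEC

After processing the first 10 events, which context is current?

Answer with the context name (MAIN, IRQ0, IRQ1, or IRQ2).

Event 1 (EXEC): [MAIN] PC=0: INC 2 -> ACC=2
Event 2 (INT 0): INT 0 arrives: push (MAIN, PC=1), enter IRQ0 at PC=0 (depth now 1)
Event 3 (EXEC): [IRQ0] PC=0: DEC 3 -> ACC=-1
Event 4 (EXEC): [IRQ0] PC=1: IRET -> resume MAIN at PC=1 (depth now 0)
Event 5 (EXEC): [MAIN] PC=1: DEC 4 -> ACC=-5
Event 6 (EXEC): [MAIN] PC=2: INC 3 -> ACC=-2
Event 7 (INT 0): INT 0 arrives: push (MAIN, PC=3), enter IRQ0 at PC=0 (depth now 1)
Event 8 (INT 0): INT 0 arrives: push (IRQ0, PC=0), enter IRQ0 at PC=0 (depth now 2)
Event 9 (EXEC): [IRQ0] PC=0: DEC 3 -> ACC=-5
Event 10 (EXEC): [IRQ0] PC=1: IRET -> resume IRQ0 at PC=0 (depth now 1)

Answer: IRQ0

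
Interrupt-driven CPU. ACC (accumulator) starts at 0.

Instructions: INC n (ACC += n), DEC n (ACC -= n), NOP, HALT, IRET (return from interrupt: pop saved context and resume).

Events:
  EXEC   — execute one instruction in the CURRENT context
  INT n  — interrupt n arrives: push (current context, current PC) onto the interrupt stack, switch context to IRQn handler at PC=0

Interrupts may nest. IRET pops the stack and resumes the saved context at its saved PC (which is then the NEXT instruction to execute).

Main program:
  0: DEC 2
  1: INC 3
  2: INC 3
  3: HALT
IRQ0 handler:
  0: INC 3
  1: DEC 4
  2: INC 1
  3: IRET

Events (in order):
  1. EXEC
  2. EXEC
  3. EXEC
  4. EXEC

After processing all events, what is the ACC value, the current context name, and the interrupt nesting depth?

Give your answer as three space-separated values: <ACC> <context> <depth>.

Answer: 4 MAIN 0

Derivation:
Event 1 (EXEC): [MAIN] PC=0: DEC 2 -> ACC=-2
Event 2 (EXEC): [MAIN] PC=1: INC 3 -> ACC=1
Event 3 (EXEC): [MAIN] PC=2: INC 3 -> ACC=4
Event 4 (EXEC): [MAIN] PC=3: HALT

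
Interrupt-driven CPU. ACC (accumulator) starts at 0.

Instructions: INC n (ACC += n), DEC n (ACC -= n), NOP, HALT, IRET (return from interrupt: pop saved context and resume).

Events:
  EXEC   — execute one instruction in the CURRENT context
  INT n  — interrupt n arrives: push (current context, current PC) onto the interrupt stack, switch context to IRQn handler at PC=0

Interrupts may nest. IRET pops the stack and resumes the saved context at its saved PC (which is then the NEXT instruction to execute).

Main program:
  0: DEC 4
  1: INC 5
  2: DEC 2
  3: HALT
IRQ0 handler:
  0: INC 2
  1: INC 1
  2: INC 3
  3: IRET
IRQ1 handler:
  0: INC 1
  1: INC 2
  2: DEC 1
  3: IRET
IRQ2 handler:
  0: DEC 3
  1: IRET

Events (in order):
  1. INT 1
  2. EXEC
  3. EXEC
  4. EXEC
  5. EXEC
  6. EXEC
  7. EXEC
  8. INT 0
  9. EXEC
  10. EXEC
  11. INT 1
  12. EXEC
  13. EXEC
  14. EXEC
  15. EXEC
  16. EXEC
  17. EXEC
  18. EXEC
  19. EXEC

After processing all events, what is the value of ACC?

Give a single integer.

Event 1 (INT 1): INT 1 arrives: push (MAIN, PC=0), enter IRQ1 at PC=0 (depth now 1)
Event 2 (EXEC): [IRQ1] PC=0: INC 1 -> ACC=1
Event 3 (EXEC): [IRQ1] PC=1: INC 2 -> ACC=3
Event 4 (EXEC): [IRQ1] PC=2: DEC 1 -> ACC=2
Event 5 (EXEC): [IRQ1] PC=3: IRET -> resume MAIN at PC=0 (depth now 0)
Event 6 (EXEC): [MAIN] PC=0: DEC 4 -> ACC=-2
Event 7 (EXEC): [MAIN] PC=1: INC 5 -> ACC=3
Event 8 (INT 0): INT 0 arrives: push (MAIN, PC=2), enter IRQ0 at PC=0 (depth now 1)
Event 9 (EXEC): [IRQ0] PC=0: INC 2 -> ACC=5
Event 10 (EXEC): [IRQ0] PC=1: INC 1 -> ACC=6
Event 11 (INT 1): INT 1 arrives: push (IRQ0, PC=2), enter IRQ1 at PC=0 (depth now 2)
Event 12 (EXEC): [IRQ1] PC=0: INC 1 -> ACC=7
Event 13 (EXEC): [IRQ1] PC=1: INC 2 -> ACC=9
Event 14 (EXEC): [IRQ1] PC=2: DEC 1 -> ACC=8
Event 15 (EXEC): [IRQ1] PC=3: IRET -> resume IRQ0 at PC=2 (depth now 1)
Event 16 (EXEC): [IRQ0] PC=2: INC 3 -> ACC=11
Event 17 (EXEC): [IRQ0] PC=3: IRET -> resume MAIN at PC=2 (depth now 0)
Event 18 (EXEC): [MAIN] PC=2: DEC 2 -> ACC=9
Event 19 (EXEC): [MAIN] PC=3: HALT

Answer: 9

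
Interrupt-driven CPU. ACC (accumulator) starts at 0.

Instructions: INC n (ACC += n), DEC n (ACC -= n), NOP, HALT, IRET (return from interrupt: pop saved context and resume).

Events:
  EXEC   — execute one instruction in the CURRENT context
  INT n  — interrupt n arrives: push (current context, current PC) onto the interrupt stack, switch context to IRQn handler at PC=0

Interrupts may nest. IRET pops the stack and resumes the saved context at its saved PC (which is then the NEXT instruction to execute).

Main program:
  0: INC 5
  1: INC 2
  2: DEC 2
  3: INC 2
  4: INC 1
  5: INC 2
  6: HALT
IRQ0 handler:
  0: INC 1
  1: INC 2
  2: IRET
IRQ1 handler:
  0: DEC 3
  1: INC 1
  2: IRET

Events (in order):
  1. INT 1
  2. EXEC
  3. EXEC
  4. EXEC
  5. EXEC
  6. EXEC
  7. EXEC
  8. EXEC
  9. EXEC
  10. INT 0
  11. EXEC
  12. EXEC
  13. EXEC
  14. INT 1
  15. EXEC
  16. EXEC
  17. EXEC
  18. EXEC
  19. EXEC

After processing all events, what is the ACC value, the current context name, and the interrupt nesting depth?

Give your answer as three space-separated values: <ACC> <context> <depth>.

Answer: 9 MAIN 0

Derivation:
Event 1 (INT 1): INT 1 arrives: push (MAIN, PC=0), enter IRQ1 at PC=0 (depth now 1)
Event 2 (EXEC): [IRQ1] PC=0: DEC 3 -> ACC=-3
Event 3 (EXEC): [IRQ1] PC=1: INC 1 -> ACC=-2
Event 4 (EXEC): [IRQ1] PC=2: IRET -> resume MAIN at PC=0 (depth now 0)
Event 5 (EXEC): [MAIN] PC=0: INC 5 -> ACC=3
Event 6 (EXEC): [MAIN] PC=1: INC 2 -> ACC=5
Event 7 (EXEC): [MAIN] PC=2: DEC 2 -> ACC=3
Event 8 (EXEC): [MAIN] PC=3: INC 2 -> ACC=5
Event 9 (EXEC): [MAIN] PC=4: INC 1 -> ACC=6
Event 10 (INT 0): INT 0 arrives: push (MAIN, PC=5), enter IRQ0 at PC=0 (depth now 1)
Event 11 (EXEC): [IRQ0] PC=0: INC 1 -> ACC=7
Event 12 (EXEC): [IRQ0] PC=1: INC 2 -> ACC=9
Event 13 (EXEC): [IRQ0] PC=2: IRET -> resume MAIN at PC=5 (depth now 0)
Event 14 (INT 1): INT 1 arrives: push (MAIN, PC=5), enter IRQ1 at PC=0 (depth now 1)
Event 15 (EXEC): [IRQ1] PC=0: DEC 3 -> ACC=6
Event 16 (EXEC): [IRQ1] PC=1: INC 1 -> ACC=7
Event 17 (EXEC): [IRQ1] PC=2: IRET -> resume MAIN at PC=5 (depth now 0)
Event 18 (EXEC): [MAIN] PC=5: INC 2 -> ACC=9
Event 19 (EXEC): [MAIN] PC=6: HALT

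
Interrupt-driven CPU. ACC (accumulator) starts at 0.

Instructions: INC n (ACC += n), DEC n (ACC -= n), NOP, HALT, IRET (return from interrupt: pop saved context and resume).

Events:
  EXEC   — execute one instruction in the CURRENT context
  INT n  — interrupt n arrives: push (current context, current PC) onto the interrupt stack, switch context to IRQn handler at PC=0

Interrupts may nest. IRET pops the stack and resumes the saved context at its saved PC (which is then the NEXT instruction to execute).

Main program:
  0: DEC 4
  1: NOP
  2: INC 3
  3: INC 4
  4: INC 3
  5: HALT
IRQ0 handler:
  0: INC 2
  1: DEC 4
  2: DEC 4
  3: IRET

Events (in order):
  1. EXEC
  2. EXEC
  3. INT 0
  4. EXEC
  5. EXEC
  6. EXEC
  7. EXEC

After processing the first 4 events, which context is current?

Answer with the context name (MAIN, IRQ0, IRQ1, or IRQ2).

Answer: IRQ0

Derivation:
Event 1 (EXEC): [MAIN] PC=0: DEC 4 -> ACC=-4
Event 2 (EXEC): [MAIN] PC=1: NOP
Event 3 (INT 0): INT 0 arrives: push (MAIN, PC=2), enter IRQ0 at PC=0 (depth now 1)
Event 4 (EXEC): [IRQ0] PC=0: INC 2 -> ACC=-2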